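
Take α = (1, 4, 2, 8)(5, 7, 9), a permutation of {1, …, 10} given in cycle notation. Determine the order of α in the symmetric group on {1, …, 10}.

The disjoint cycles have lengths 4, 3, 1, 1, 1.
The order of α is the least common multiple of its cycle lengths: lcm(4, 3) = 12.

12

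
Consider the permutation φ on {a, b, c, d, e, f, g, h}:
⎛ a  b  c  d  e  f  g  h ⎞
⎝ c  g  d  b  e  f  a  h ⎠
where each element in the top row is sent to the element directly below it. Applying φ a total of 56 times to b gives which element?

Tracing b → g → … returns to b after 5 steps, so b lies in a 5-cycle (a c d b g).
On a 5-cycle, φ^5 is the identity, so φ^56 = φ^1 there (56 ≡ 1 mod 5).
Advancing 1 step from b: b → g.

g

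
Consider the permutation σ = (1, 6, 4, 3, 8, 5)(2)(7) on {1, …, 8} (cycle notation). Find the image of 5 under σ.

1

5 appears in (1, 6, 4, 3, 8, 5); the next entry (wrapping around) is 1.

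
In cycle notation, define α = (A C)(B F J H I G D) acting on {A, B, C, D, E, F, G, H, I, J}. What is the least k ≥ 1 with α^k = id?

14

The cycle type of α is (7, 2, 1).
Since disjoint cycles commute, ord(α) = lcm(7, 2) = 14.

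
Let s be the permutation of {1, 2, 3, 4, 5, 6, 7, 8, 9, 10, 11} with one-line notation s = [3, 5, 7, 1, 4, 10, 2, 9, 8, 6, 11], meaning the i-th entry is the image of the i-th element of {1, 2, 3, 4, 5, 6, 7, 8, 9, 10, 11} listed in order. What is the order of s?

6

The disjoint-cycle form of s has cycle lengths 6, 2, 2, 1.
The order of s is the least common multiple of its cycle lengths: lcm(6, 2, 2) = 6.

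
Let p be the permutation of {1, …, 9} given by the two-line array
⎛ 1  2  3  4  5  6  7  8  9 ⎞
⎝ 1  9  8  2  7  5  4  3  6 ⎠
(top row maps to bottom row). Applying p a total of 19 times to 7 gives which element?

4

Tracing 7 → 4 → … returns to 7 after 6 steps, so 7 lies in a 6-cycle (2, 9, 6, 5, 7, 4).
On a 6-cycle, p^6 is the identity, so p^19 = p^1 there (19 ≡ 1 mod 6).
Stepping 1 place around the cycle: 7 → 4.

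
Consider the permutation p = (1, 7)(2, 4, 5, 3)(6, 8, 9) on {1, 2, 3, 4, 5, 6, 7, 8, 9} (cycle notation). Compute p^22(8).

9

8 lies in the 3-cycle (6, 8, 9).
Since the cycle has length 3, p^22 acts on it the same as p^1 (22 mod 3 = 1).
Advancing 1 step from 8: 8 → 9.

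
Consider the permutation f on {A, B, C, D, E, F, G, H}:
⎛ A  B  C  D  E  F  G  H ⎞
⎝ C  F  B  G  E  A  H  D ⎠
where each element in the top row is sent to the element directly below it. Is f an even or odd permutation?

In disjoint-cycle form the cycle lengths are 4, 3, 1.
A cycle of length ℓ contributes ℓ−1 transpositions, so f is a product of 3 + 2 = 5 transpositions — odd.

odd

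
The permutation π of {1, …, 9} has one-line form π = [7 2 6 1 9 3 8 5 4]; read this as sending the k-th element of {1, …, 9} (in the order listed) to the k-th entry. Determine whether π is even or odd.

even

In disjoint-cycle form the cycle lengths are 6, 2, 1.
A cycle of length ℓ contributes ℓ−1 transpositions, so π is a product of 5 + 1 = 6 transpositions — even.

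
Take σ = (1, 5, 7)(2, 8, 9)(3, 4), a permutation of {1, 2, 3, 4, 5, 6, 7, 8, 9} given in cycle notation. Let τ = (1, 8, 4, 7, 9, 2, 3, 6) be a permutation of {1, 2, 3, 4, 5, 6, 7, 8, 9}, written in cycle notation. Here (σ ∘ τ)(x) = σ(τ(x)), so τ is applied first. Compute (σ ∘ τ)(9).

First apply τ: τ(9) = 2, then σ(2) = 8. Thus (σ ∘ τ)(9) = 8.

8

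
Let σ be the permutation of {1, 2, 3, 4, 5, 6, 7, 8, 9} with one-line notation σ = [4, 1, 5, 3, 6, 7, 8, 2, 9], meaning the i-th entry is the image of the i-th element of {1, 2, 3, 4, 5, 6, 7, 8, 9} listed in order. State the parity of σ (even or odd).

In disjoint-cycle form the cycle lengths are 8, 1.
A cycle of length ℓ contributes ℓ−1 transpositions, so σ is a product of 7 transpositions — odd.

odd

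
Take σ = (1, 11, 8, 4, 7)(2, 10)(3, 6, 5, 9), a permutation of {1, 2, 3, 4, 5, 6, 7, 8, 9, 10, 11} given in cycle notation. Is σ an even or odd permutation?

The cycle lengths are 5, 4, 2.
A cycle is odd iff its length is even; σ has 2 even-length cycles, so sgn(σ) = (−1)^2 and σ is even.

even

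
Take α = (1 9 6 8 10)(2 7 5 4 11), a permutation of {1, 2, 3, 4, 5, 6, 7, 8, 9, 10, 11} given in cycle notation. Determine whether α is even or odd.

The cycle lengths are 5, 5, 1.
A cycle of length ℓ contributes ℓ−1 transpositions, so α is a product of 4 + 4 = 8 transpositions — even.

even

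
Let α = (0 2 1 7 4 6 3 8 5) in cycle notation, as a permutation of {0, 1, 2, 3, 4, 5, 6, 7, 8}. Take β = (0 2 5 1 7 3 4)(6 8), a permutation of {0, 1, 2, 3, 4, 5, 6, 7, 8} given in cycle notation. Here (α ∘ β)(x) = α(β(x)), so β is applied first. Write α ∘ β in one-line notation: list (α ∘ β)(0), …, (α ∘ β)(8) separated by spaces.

1 4 0 6 2 7 5 8 3

For each element, apply β then α: 0 → 2 → 1; 1 → 7 → 4; 2 → 5 → 0; 3 → 4 → 6; 4 → 0 → 2; 5 → 1 → 7; 6 → 8 → 5; 7 → 3 → 8; 8 → 6 → 3.
So α ∘ β in one-line form is 1 4 0 6 2 7 5 8 3.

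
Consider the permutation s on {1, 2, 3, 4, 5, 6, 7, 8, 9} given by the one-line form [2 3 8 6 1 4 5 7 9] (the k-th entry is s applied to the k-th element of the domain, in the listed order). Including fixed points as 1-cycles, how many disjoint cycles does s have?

The cycle decomposition is (1 2 3 8 7 5)(4 6)(9), which has 3 cycles (counting 1-cycles).

3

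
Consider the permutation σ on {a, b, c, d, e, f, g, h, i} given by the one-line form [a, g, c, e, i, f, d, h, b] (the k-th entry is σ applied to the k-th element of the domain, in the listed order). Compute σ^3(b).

e

Tracing b → g → … returns to b after 5 steps, so b lies in a 5-cycle (b, g, d, e, i).
Advancing 3 steps from b: b → g → d → e.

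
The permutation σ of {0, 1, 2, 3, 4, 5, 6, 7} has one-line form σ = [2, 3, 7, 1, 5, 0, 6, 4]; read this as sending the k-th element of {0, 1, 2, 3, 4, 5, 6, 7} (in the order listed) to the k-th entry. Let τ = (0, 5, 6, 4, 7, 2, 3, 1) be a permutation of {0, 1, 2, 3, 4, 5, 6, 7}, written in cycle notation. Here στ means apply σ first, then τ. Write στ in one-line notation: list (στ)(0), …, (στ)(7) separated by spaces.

(στ)(x) = τ(σ(x)). Computing each image: τ(σ(0)) = τ(2) = 3, τ(σ(1)) = τ(3) = 1, τ(σ(2)) = τ(7) = 2, τ(σ(3)) = τ(1) = 0, τ(σ(4)) = τ(5) = 6, τ(σ(5)) = τ(0) = 5, τ(σ(6)) = τ(6) = 4, τ(σ(7)) = τ(4) = 7.
Hence στ = [3 1 2 0 6 5 4 7].

3 1 2 0 6 5 4 7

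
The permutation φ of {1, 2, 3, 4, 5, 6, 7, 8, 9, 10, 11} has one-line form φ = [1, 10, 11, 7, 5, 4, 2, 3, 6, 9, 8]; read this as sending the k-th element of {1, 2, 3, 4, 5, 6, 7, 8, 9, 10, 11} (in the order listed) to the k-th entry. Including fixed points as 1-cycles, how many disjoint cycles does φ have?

4

The cycle decomposition is (1)(2, 10, 9, 6, 4, 7)(3, 11, 8)(5), which has 4 cycles (counting 1-cycles).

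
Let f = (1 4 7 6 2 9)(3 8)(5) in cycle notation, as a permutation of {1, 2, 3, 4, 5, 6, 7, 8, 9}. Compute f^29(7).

4

7 lies in the 6-cycle (1 4 7 6 2 9).
On a 6-cycle, f^6 is the identity, so f^29 = f^5 there (29 ≡ 5 mod 6).
Advancing 5 steps from 7: 7 → 6 → 2 → 9 → 1 → 4.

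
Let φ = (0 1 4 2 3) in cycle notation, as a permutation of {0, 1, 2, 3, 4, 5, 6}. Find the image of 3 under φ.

0

3 appears in (0 1 4 2 3); the next entry (wrapping around) is 0.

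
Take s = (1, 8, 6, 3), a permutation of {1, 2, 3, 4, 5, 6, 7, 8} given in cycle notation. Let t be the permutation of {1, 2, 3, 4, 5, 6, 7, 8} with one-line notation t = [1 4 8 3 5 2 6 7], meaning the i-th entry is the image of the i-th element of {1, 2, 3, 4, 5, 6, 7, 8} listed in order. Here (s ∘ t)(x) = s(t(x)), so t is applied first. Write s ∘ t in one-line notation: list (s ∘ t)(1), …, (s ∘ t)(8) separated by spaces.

For each element, apply t then s: 1 → 1 → 8; 2 → 4 → 4; 3 → 8 → 6; 4 → 3 → 1; 5 → 5 → 5; 6 → 2 → 2; 7 → 6 → 3; 8 → 7 → 7.
So s ∘ t in one-line form is 8 4 6 1 5 2 3 7.

8 4 6 1 5 2 3 7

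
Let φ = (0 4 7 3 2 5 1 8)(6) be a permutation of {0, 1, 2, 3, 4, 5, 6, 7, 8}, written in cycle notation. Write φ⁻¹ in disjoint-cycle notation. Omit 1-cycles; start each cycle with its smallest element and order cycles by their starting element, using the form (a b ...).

If φ sends a → b within a cycle, φ⁻¹ sends b → a; equivalently, reverse each cycle.
Reversing each cycle of φ and rotating so the smallest element leads gives (0 8 1 5 2 3 7 4).

(0 8 1 5 2 3 7 4)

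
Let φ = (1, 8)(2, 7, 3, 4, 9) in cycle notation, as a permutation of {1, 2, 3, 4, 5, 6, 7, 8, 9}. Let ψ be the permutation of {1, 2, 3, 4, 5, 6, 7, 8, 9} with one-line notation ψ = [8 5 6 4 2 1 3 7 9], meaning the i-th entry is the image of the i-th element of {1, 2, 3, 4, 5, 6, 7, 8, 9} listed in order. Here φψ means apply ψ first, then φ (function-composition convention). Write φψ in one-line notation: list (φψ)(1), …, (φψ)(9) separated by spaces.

For each element, apply ψ then φ: 1 → 8 → 1; 2 → 5 → 5; 3 → 6 → 6; 4 → 4 → 9; 5 → 2 → 7; 6 → 1 → 8; 7 → 3 → 4; 8 → 7 → 3; 9 → 9 → 2.
So φψ in one-line form is 1 5 6 9 7 8 4 3 2.

1 5 6 9 7 8 4 3 2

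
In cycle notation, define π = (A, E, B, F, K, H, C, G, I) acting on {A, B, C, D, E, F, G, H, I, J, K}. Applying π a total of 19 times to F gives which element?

K

F lies in the 9-cycle (A, E, B, F, K, H, C, G, I).
Since the cycle has length 9, π^19 acts on it the same as π^1 (19 mod 9 = 1).
Advancing 1 step from F: F → K.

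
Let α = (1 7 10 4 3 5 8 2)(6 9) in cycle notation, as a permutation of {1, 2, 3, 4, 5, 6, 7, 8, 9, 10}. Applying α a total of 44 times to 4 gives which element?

4 lies in the 8-cycle (1 7 10 4 3 5 8 2).
On an 8-cycle, α^8 is the identity, so α^44 = α^4 there (44 ≡ 4 mod 8).
Stepping 4 places around the cycle: 4 → 3 → 5 → 8 → 2.

2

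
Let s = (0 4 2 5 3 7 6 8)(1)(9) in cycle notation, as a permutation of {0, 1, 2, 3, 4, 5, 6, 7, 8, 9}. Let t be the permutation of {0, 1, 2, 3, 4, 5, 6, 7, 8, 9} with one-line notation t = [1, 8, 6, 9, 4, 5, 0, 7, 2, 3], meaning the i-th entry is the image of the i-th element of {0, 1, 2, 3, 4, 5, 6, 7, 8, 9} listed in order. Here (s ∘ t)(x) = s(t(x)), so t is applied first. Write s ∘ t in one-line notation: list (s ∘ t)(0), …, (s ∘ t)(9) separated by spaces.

(s ∘ t)(x) = s(t(x)). Computing each image: s(t(0)) = s(1) = 1, s(t(1)) = s(8) = 0, s(t(2)) = s(6) = 8, s(t(3)) = s(9) = 9, s(t(4)) = s(4) = 2, s(t(5)) = s(5) = 3, s(t(6)) = s(0) = 4, s(t(7)) = s(7) = 6, s(t(8)) = s(2) = 5, s(t(9)) = s(3) = 7.
Hence s ∘ t = [1 0 8 9 2 3 4 6 5 7].

1 0 8 9 2 3 4 6 5 7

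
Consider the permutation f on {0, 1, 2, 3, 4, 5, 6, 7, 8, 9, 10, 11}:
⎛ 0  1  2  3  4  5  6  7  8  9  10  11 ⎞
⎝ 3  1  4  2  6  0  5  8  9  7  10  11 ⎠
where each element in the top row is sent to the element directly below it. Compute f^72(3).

Tracing 3 → 2 → … returns to 3 after 6 steps, so 3 lies in a 6-cycle (0, 3, 2, 4, 6, 5).
Powers repeat with period 6 on this cycle, and 72 mod 6 = 0, so f^72(3) = f^0(3).
So f^72(3) = 3.

3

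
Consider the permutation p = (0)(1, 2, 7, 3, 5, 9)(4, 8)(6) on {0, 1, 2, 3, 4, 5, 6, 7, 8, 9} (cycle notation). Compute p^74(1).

7

1 lies in the 6-cycle (1, 2, 7, 3, 5, 9).
Since the cycle has length 6, p^74 acts on it the same as p^2 (74 mod 6 = 2).
Advancing 2 steps from 1: 1 → 2 → 7.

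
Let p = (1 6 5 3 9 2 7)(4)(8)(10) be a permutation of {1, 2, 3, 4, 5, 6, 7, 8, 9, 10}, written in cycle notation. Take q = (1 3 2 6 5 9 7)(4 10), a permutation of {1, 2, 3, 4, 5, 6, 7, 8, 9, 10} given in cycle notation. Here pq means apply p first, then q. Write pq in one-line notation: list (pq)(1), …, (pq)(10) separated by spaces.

Chase each element through p then q: 1 → 6 → 5; 2 → 7 → 1; 3 → 9 → 7; 4 → 4 → 10; 5 → 3 → 2; 6 → 5 → 9; 7 → 1 → 3; 8 → 8 → 8; 9 → 2 → 6; 10 → 10 → 4.
So pq in one-line form is 5 1 7 10 2 9 3 8 6 4.

5 1 7 10 2 9 3 8 6 4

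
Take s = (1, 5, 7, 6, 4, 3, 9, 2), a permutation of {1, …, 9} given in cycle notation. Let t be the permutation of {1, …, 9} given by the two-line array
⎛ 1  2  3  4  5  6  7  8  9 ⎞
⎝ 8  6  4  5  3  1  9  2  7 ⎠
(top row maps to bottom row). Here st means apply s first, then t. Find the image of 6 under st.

(st)(6) = t(s(6)). s(6) = 4, then t(4) = 5. So (st)(6) = 5.

5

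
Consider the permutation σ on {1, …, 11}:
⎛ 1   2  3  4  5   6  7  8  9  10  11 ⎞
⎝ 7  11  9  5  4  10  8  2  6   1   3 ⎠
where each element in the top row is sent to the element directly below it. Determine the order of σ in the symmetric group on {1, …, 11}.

18

The disjoint-cycle form of σ has cycle lengths 9, 2.
The order is lcm(9, 2) = 18.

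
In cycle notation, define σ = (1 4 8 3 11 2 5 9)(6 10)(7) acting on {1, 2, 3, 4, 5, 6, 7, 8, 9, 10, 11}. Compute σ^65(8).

3

8 lies in the 8-cycle (1 4 8 3 11 2 5 9).
Since the cycle has length 8, σ^65 acts on it the same as σ^1 (65 mod 8 = 1).
Advancing 1 step from 8: 8 → 3.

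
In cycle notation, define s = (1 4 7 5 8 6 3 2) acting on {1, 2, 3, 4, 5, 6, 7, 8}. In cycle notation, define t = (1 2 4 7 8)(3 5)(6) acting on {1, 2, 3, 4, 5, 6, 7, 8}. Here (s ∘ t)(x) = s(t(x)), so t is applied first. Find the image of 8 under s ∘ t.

(s ∘ t)(8) = s(t(8)). t(8) = 1, then s(1) = 4. So (s ∘ t)(8) = 4.

4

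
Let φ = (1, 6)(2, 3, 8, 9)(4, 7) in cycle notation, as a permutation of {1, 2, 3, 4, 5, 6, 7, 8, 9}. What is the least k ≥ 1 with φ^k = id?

4

The disjoint cycles have lengths 4, 2, 2, 1.
Since disjoint cycles commute, ord(φ) = lcm(4, 2, 2) = 4.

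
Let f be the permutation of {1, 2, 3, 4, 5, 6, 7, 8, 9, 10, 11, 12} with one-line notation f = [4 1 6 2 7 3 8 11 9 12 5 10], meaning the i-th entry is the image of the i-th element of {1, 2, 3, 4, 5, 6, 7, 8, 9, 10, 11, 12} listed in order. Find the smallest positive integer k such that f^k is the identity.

12

Decomposing into disjoint cycles gives cycle lengths 4, 3, 2, 2, 1.
The order of f is the least common multiple of its cycle lengths: lcm(4, 3, 2, 2) = 12.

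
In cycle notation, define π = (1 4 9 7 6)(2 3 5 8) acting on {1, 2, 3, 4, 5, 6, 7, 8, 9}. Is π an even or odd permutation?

The cycle lengths are 5, 4.
A cycle is odd iff its length is even; π has 1 even-length cycle, so sgn(π) = (−1)^1 and π is odd.

odd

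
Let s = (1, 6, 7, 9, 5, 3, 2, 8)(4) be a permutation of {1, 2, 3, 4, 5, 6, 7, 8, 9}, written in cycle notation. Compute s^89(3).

3 lies in the 8-cycle (1, 6, 7, 9, 5, 3, 2, 8).
Powers repeat with period 8 on this cycle, and 89 mod 8 = 1, so s^89(3) = s^1(3).
Stepping 1 place around the cycle: 3 → 2.

2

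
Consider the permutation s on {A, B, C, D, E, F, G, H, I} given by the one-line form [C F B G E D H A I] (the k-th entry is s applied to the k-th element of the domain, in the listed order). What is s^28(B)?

B

Tracing B → F → … returns to B after 7 steps, so B lies in a 7-cycle (A, C, B, F, D, G, H).
On a 7-cycle, s^7 is the identity, so s^28 = s^0 there (28 ≡ 0 mod 7).
So s^28(B) = B.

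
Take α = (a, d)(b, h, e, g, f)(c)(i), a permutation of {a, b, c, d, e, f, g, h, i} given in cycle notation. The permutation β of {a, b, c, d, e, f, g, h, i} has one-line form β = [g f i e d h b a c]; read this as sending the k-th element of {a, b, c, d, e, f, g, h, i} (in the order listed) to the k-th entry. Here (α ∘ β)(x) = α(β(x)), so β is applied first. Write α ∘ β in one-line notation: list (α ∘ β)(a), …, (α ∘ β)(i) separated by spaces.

(α ∘ β)(x) = α(β(x)). Computing each image: α(β(a)) = α(g) = f, α(β(b)) = α(f) = b, α(β(c)) = α(i) = i, α(β(d)) = α(e) = g, α(β(e)) = α(d) = a, α(β(f)) = α(h) = e, α(β(g)) = α(b) = h, α(β(h)) = α(a) = d, α(β(i)) = α(c) = c.
Hence α ∘ β = [f b i g a e h d c].

f b i g a e h d c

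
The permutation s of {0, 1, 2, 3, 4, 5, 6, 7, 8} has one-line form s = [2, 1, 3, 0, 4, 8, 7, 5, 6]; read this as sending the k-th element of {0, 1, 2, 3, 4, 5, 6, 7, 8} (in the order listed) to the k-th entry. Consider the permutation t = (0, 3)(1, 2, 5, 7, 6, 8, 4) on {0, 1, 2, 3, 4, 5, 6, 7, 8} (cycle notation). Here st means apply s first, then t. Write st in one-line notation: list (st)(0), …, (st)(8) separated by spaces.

5 2 0 3 1 4 6 7 8

(st)(x) = t(s(x)). Computing each image: t(s(0)) = t(2) = 5, t(s(1)) = t(1) = 2, t(s(2)) = t(3) = 0, t(s(3)) = t(0) = 3, t(s(4)) = t(4) = 1, t(s(5)) = t(8) = 4, t(s(6)) = t(7) = 6, t(s(7)) = t(5) = 7, t(s(8)) = t(6) = 8.
Hence st = [5 2 0 3 1 4 6 7 8].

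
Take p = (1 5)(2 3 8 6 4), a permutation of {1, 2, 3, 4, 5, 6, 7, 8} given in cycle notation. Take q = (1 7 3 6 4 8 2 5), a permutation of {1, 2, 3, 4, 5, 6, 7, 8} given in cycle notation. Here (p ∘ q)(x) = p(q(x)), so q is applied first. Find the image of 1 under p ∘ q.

7

q(1) = 7, then p(7) = 7; composing gives (p ∘ q)(1) = 7.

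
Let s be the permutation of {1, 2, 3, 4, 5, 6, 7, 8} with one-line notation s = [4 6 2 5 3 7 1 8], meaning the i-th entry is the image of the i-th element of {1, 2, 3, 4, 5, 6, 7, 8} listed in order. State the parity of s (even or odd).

In disjoint-cycle form the cycle lengths are 7, 1.
A cycle of length ℓ contributes ℓ−1 transpositions, so s is a product of 6 transpositions — even.

even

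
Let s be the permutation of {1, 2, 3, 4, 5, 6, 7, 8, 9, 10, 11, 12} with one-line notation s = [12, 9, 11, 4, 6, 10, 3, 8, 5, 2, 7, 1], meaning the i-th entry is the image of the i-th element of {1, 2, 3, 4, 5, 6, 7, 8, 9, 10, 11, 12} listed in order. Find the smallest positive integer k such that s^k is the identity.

Writing s as disjoint cycles, the cycle lengths are 5, 3, 2, 1, 1.
The order is lcm(5, 3, 2) = 30.

30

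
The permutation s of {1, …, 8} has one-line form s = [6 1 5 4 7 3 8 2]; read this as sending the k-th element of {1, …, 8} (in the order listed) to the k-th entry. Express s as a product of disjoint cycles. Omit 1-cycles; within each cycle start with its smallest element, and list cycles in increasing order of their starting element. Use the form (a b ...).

(1 6 3 5 7 8 2)

Iterating s from 1 gives 1 → 6 → 3 → 5 → 7 → 8 → 2 → 1; that is the 7-cycle (1 6 3 5 7 8 2).
Repeating from the next unused element and collecting all non-trivial cycles gives (1 6 3 5 7 8 2).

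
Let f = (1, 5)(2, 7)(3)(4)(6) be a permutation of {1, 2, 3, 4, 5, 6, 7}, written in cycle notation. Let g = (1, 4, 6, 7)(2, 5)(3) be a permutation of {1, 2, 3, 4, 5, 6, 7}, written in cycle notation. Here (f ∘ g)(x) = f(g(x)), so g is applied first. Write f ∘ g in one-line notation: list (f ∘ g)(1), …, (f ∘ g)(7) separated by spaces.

(f ∘ g)(x) = f(g(x)). Computing each image: f(g(1)) = f(4) = 4, f(g(2)) = f(5) = 1, f(g(3)) = f(3) = 3, f(g(4)) = f(6) = 6, f(g(5)) = f(2) = 7, f(g(6)) = f(7) = 2, f(g(7)) = f(1) = 5.
Hence f ∘ g = [4 1 3 6 7 2 5].

4 1 3 6 7 2 5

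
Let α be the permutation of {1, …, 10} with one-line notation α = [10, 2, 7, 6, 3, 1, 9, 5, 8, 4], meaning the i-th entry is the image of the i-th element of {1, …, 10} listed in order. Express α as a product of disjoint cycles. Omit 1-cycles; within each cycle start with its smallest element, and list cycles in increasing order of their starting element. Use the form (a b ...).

Iterating α from 1 gives 1 → 10 → 4 → 6 → 1; that is the 4-cycle (1 10 4 6).
Repeating from the next unused element and collecting all non-trivial cycles gives (1 10 4 6)(3 7 9 8 5).

(1 10 4 6)(3 7 9 8 5)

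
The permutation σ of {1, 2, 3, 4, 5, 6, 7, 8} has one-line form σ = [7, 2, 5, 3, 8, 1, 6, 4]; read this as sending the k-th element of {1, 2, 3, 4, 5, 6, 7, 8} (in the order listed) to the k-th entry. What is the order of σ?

12

Writing σ as disjoint cycles, the cycle lengths are 4, 3, 1.
Since disjoint cycles commute, ord(σ) = lcm(4, 3) = 12.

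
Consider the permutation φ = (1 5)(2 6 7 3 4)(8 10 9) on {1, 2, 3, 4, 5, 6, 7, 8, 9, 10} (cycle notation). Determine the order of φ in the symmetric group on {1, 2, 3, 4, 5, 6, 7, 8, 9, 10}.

30

The cycle type of φ is (5, 3, 2).
The order of φ is the least common multiple of its cycle lengths: lcm(5, 3, 2) = 30.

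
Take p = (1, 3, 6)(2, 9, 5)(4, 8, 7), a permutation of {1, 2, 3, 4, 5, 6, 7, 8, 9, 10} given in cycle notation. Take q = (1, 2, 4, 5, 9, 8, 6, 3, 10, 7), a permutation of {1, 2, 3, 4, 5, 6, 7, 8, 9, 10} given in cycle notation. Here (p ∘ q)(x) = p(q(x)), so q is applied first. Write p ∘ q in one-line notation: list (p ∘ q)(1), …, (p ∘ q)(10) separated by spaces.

9 8 10 2 5 6 3 1 7 4

(p ∘ q)(x) = p(q(x)). Computing each image: p(q(1)) = p(2) = 9, p(q(2)) = p(4) = 8, p(q(3)) = p(10) = 10, p(q(4)) = p(5) = 2, p(q(5)) = p(9) = 5, p(q(6)) = p(3) = 6, p(q(7)) = p(1) = 3, p(q(8)) = p(6) = 1, p(q(9)) = p(8) = 7, p(q(10)) = p(7) = 4.
Hence p ∘ q = [9 8 10 2 5 6 3 1 7 4].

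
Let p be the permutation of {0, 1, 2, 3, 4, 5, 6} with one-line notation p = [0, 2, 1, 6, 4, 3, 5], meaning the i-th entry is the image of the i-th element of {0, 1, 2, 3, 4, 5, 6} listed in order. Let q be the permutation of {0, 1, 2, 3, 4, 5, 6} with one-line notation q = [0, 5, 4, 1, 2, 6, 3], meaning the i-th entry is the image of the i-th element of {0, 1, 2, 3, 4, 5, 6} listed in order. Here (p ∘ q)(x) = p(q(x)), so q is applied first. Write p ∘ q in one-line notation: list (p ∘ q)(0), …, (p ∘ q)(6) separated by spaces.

(p ∘ q)(x) = p(q(x)). Computing each image: p(q(0)) = p(0) = 0, p(q(1)) = p(5) = 3, p(q(2)) = p(4) = 4, p(q(3)) = p(1) = 2, p(q(4)) = p(2) = 1, p(q(5)) = p(6) = 5, p(q(6)) = p(3) = 6.
Hence p ∘ q = [0 3 4 2 1 5 6].

0 3 4 2 1 5 6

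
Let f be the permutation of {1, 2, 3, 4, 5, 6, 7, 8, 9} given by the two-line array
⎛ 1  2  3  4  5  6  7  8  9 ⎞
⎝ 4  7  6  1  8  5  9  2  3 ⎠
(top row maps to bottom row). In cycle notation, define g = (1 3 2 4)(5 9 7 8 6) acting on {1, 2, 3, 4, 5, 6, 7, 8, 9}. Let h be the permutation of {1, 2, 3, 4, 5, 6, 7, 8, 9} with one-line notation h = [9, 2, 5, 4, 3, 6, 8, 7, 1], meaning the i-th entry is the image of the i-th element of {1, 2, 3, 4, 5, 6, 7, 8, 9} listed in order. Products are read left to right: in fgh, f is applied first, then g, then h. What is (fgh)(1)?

9

Apply the permutations in order: f(1) = 4, then g(4) = 1, then h(1) = 9. So (fgh)(1) = 9.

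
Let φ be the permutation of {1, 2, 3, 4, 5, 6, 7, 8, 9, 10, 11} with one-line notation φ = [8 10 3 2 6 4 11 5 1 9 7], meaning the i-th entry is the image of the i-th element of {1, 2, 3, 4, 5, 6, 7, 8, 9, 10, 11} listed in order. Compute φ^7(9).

10

Tracing 9 → 1 → … returns to 9 after 8 steps, so 9 lies in an 8-cycle (1 8 5 6 4 2 10 9).
Stepping 7 places around the cycle: 9 → 1 → 8 → 5 → 6 → 4 → 2 → 10.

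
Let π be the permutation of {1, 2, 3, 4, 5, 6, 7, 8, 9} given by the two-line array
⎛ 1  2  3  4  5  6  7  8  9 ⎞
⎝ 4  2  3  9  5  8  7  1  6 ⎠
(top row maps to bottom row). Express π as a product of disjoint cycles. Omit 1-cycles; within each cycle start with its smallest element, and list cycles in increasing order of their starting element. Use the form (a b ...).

(1 4 9 6 8)

From 1: 1 → 4 → 9 → 6 → 8 → 1, closing the cycle (1 4 9 6 8).
Continuing from each remaining unvisited element yields (1 4 9 6 8).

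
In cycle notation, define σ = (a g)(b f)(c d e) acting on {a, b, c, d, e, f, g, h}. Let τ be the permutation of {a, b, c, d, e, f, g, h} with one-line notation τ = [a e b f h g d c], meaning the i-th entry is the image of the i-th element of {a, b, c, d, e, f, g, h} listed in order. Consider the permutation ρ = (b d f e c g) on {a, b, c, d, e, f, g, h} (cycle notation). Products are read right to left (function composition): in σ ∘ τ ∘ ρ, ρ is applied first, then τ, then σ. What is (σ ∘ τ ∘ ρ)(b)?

(σ ∘ τ ∘ ρ)(b) = σ(τ(ρ(b))). ρ(b) = d, then τ(d) = f, then σ(f) = b, so the result is b.

b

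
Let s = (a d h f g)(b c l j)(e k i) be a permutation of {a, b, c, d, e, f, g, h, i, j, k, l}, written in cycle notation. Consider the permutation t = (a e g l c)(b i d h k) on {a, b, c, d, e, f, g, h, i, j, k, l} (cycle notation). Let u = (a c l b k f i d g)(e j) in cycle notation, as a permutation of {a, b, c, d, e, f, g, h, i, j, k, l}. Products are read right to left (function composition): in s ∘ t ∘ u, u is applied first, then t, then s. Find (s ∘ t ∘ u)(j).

a

(s ∘ t ∘ u)(j) = s(t(u(j))). u(j) = e, then t(e) = g, then s(g) = a, so the result is a.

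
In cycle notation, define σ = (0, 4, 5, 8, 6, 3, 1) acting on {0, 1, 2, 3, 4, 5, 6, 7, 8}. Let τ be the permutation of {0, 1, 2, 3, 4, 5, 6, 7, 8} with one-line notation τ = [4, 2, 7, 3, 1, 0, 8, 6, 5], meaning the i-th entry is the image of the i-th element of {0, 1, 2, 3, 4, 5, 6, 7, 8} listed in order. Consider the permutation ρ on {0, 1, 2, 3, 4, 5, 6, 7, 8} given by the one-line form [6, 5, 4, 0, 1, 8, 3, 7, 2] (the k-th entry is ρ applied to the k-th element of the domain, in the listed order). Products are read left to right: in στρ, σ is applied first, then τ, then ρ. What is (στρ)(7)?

3

Chase 7: σ(7) = 7; τ(7) = 6; ρ(6) = 3. Hence (στρ)(7) = 3.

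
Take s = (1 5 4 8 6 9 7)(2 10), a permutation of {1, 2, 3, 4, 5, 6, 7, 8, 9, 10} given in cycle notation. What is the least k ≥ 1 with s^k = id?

The disjoint cycles have lengths 7, 2, 1.
The order of s is the least common multiple of its cycle lengths: lcm(7, 2) = 14.

14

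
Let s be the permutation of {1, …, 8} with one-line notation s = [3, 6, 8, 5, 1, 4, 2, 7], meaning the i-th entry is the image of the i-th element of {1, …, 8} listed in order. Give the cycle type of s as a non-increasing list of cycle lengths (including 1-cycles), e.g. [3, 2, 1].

The disjoint cycles are (1, 3, 8, 7, 2, 6, 4, 5), with lengths 8 in non-increasing order.

[8]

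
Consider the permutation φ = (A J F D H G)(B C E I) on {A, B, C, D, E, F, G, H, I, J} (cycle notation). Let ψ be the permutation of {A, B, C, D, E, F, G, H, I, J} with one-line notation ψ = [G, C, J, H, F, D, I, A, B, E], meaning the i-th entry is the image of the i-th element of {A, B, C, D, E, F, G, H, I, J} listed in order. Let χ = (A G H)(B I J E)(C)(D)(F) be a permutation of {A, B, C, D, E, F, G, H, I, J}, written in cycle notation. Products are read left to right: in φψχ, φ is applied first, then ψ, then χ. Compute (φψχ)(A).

Chase A: φ(A) = J; ψ(J) = E; χ(E) = B. Hence (φψχ)(A) = B.

B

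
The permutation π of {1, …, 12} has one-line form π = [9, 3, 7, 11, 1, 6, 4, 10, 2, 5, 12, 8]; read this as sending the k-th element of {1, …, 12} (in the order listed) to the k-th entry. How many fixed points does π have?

The fixed points (elements with π(x) = x) are {6}, so there is 1.

1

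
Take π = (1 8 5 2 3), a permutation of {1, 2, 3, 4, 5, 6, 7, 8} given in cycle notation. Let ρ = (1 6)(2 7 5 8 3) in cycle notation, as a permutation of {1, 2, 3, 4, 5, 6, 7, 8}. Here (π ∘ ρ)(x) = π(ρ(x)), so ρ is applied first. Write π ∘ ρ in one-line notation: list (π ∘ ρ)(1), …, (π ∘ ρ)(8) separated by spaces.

6 7 3 4 5 8 2 1

Chase each element through ρ then π: 1 → 6 → 6; 2 → 7 → 7; 3 → 2 → 3; 4 → 4 → 4; 5 → 8 → 5; 6 → 1 → 8; 7 → 5 → 2; 8 → 3 → 1.
So π ∘ ρ in one-line form is 6 7 3 4 5 8 2 1.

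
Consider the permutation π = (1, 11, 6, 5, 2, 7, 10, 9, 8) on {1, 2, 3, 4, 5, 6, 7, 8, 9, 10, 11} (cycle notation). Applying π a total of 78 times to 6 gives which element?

8

6 lies in the 9-cycle (1, 11, 6, 5, 2, 7, 10, 9, 8).
Since the cycle has length 9, π^78 acts on it the same as π^6 (78 mod 9 = 6).
Advancing 6 steps from 6: 6 → 5 → 2 → 7 → 10 → 9 → 8.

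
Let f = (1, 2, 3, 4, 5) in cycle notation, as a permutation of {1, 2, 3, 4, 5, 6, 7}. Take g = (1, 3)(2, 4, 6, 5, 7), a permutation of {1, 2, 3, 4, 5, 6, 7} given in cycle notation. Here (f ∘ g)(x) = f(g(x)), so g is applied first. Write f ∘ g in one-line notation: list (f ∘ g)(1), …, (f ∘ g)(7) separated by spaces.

4 5 2 6 7 1 3

Chase each element through g then f: 1 → 3 → 4; 2 → 4 → 5; 3 → 1 → 2; 4 → 6 → 6; 5 → 7 → 7; 6 → 5 → 1; 7 → 2 → 3.
So f ∘ g in one-line form is 4 5 2 6 7 1 3.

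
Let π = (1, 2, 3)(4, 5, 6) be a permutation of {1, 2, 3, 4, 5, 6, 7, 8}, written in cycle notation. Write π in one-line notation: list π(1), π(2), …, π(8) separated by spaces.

Reading each image from the cycles: 1↦2, 2↦3, 3↦1, 4↦5, 5↦6, 6↦4, 7↦7, 8↦8.
So the one-line form is 2 3 1 5 6 4 7 8.

2 3 1 5 6 4 7 8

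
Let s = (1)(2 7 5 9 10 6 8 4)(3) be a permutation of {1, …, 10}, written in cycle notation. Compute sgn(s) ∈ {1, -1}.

-1

The cycle lengths are 8, 1, 1.
A cycle of length ℓ contributes ℓ−1 transpositions, so s is a product of 7 transpositions — odd.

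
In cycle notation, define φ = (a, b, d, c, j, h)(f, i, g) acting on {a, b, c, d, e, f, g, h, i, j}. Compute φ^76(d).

d lies in the 6-cycle (a, b, d, c, j, h).
Powers repeat with period 6 on this cycle, and 76 mod 6 = 4, so φ^76(d) = φ^4(d).
Advancing 4 steps from d: d → c → j → h → a.

a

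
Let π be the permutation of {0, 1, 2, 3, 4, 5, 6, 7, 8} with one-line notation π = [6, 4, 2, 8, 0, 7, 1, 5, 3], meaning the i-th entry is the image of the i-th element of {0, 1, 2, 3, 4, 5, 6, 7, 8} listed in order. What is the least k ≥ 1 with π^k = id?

The disjoint-cycle form of π has cycle lengths 4, 2, 2, 1.
The order of π is the least common multiple of its cycle lengths: lcm(4, 2, 2) = 4.

4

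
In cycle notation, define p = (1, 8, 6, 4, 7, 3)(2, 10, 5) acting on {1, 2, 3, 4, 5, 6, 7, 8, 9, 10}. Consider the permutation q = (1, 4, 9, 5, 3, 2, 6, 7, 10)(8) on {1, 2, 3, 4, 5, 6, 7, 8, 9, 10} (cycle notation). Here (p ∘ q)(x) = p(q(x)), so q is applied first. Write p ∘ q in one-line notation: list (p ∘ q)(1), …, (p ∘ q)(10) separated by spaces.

7 4 10 9 1 3 5 6 2 8

(p ∘ q)(x) = p(q(x)). Computing each image: p(q(1)) = p(4) = 7, p(q(2)) = p(6) = 4, p(q(3)) = p(2) = 10, p(q(4)) = p(9) = 9, p(q(5)) = p(3) = 1, p(q(6)) = p(7) = 3, p(q(7)) = p(10) = 5, p(q(8)) = p(8) = 6, p(q(9)) = p(5) = 2, p(q(10)) = p(1) = 8.
Hence p ∘ q = [7 4 10 9 1 3 5 6 2 8].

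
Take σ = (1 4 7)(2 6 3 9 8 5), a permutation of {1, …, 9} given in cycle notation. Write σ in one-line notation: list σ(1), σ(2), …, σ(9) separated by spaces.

4 6 9 7 2 3 1 5 8

Each element maps to the next entry in its cycle (wrapping to the front): 1↦4, 2↦6, 3↦9, 4↦7, 5↦2, 6↦3, 7↦1, 8↦5, 9↦8.
So the one-line form is 4 6 9 7 2 3 1 5 8.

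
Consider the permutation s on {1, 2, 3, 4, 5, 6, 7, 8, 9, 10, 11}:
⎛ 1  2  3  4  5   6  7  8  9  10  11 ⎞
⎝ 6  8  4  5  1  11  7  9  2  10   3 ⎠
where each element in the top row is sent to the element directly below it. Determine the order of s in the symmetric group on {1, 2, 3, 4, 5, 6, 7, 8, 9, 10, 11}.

6

Writing s as disjoint cycles, the cycle lengths are 6, 3, 1, 1.
The order is lcm(6, 3) = 6.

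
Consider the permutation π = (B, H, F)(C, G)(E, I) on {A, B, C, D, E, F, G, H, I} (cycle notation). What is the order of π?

The disjoint cycles have lengths 3, 2, 2, 1, 1.
Since disjoint cycles commute, ord(π) = lcm(3, 2, 2) = 6.

6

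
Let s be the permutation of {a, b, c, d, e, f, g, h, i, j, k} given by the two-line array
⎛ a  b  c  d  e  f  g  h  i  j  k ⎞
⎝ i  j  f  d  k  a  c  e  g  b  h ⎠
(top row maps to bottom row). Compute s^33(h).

h

Tracing h → e → … returns to h after 3 steps, so h lies in a 3-cycle (e, k, h).
On a 3-cycle, s^3 is the identity, so s^33 = s^0 there (33 ≡ 0 mod 3).
So s^33(h) = h.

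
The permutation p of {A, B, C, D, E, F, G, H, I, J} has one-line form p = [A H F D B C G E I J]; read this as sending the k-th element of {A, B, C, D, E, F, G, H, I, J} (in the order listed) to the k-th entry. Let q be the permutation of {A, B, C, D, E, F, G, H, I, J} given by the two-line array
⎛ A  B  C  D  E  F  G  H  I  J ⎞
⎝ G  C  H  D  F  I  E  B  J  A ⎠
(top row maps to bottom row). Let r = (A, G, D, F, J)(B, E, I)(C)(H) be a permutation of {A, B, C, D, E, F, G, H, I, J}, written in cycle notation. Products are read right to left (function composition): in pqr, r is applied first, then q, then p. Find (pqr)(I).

Chase I: r(I) = B; q(B) = C; p(C) = F. Hence (pqr)(I) = F.

F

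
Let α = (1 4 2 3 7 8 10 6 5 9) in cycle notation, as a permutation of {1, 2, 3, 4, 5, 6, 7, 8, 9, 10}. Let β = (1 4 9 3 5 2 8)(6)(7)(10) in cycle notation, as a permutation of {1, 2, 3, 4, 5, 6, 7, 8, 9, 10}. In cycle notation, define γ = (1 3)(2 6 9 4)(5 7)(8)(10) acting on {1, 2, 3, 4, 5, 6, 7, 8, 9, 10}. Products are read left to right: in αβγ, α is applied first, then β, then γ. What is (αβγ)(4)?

Apply the permutations in order: α(4) = 2, then β(2) = 8, then γ(8) = 8. So (αβγ)(4) = 8.

8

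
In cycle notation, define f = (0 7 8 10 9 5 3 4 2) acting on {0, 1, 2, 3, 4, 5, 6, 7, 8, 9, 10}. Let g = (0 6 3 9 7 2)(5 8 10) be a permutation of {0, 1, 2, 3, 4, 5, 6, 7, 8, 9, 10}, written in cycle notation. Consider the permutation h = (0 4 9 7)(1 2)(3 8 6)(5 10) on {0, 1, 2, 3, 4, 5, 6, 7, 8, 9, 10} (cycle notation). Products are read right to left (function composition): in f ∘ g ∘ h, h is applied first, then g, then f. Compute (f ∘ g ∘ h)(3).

9

Apply the permutations in order: h(3) = 8, then g(8) = 10, then f(10) = 9. So (f ∘ g ∘ h)(3) = 9.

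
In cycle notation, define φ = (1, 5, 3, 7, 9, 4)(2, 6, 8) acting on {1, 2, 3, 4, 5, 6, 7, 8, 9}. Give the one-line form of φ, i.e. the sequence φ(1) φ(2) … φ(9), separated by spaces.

Reading each image from the cycles: 1↦5, 2↦6, 3↦7, 4↦1, 5↦3, 6↦8, 7↦9, 8↦2, 9↦4.
Listing these in domain order gives 5 6 7 1 3 8 9 2 4.

5 6 7 1 3 8 9 2 4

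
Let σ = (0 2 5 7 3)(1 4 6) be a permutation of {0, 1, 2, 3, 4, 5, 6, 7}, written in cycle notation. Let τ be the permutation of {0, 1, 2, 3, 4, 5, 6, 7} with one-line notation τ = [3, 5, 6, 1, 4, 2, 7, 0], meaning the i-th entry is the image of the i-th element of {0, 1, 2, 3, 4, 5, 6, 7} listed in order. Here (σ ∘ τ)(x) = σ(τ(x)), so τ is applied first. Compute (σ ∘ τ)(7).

(σ ∘ τ)(7) = σ(τ(7)). τ(7) = 0, then σ(0) = 2. So (σ ∘ τ)(7) = 2.

2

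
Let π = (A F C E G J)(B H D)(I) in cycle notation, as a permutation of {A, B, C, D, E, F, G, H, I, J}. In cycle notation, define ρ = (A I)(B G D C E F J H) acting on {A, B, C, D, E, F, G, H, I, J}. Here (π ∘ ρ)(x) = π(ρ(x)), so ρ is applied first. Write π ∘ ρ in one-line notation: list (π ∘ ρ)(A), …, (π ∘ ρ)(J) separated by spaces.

I J G E C A B H F D

(π ∘ ρ)(x) = π(ρ(x)). Computing each image: π(ρ(A)) = π(I) = I, π(ρ(B)) = π(G) = J, π(ρ(C)) = π(E) = G, π(ρ(D)) = π(C) = E, π(ρ(E)) = π(F) = C, π(ρ(F)) = π(J) = A, π(ρ(G)) = π(D) = B, π(ρ(H)) = π(B) = H, π(ρ(I)) = π(A) = F, π(ρ(J)) = π(H) = D.
Hence π ∘ ρ = [I J G E C A B H F D].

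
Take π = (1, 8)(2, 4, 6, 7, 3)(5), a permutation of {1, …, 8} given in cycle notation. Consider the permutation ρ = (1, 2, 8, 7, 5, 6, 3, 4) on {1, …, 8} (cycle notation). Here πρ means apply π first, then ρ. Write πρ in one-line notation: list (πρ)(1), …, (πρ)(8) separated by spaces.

7 1 8 3 6 5 4 2

For each element, apply π then ρ: 1 → 8 → 7; 2 → 4 → 1; 3 → 2 → 8; 4 → 6 → 3; 5 → 5 → 6; 6 → 7 → 5; 7 → 3 → 4; 8 → 1 → 2.
Collecting the images, πρ = [7 1 8 3 6 5 4 2].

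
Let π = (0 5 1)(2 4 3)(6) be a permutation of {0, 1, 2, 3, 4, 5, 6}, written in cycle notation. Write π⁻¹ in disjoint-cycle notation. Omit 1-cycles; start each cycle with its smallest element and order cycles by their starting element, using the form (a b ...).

(0 1 5)(2 3 4)

If π sends a → b within a cycle, π⁻¹ sends b → a; equivalently, reverse each cycle.
Reversing each cycle of π and rotating so the smallest element leads gives (0 1 5)(2 3 4).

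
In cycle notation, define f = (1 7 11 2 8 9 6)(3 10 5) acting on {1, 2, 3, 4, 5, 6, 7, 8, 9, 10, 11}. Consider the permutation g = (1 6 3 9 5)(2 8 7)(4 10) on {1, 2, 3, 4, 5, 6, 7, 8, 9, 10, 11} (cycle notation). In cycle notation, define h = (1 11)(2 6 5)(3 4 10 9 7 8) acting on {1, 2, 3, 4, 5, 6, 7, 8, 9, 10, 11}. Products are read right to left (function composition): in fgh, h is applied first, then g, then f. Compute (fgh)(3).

5

Chase 3: h(3) = 4; g(4) = 10; f(10) = 5. Hence (fgh)(3) = 5.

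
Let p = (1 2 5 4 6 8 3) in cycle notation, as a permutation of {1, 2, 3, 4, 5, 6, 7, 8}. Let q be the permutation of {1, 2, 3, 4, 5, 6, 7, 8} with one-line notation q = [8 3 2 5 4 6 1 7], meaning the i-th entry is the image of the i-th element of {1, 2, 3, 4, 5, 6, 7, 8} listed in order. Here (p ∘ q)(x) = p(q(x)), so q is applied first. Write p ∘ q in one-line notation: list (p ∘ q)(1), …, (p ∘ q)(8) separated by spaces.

For each element, apply q then p: 1 → 8 → 3; 2 → 3 → 1; 3 → 2 → 5; 4 → 5 → 4; 5 → 4 → 6; 6 → 6 → 8; 7 → 1 → 2; 8 → 7 → 7.
So p ∘ q in one-line form is 3 1 5 4 6 8 2 7.

3 1 5 4 6 8 2 7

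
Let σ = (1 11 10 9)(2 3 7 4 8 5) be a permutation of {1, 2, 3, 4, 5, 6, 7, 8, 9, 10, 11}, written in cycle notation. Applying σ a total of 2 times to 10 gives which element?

1

10 lies in the 4-cycle (1 11 10 9).
Stepping 2 places around the cycle: 10 → 9 → 1.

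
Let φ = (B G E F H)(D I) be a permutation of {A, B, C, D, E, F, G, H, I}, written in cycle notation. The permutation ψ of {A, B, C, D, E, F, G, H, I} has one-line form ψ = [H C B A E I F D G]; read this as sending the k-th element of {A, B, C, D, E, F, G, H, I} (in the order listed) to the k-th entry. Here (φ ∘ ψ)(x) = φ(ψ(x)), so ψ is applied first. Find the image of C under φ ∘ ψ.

ψ(C) = B, then φ(B) = G; composing gives (φ ∘ ψ)(C) = G.

G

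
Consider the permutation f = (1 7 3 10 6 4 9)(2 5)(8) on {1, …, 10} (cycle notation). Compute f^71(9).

9 lies in the 7-cycle (1 7 3 10 6 4 9).
Powers repeat with period 7 on this cycle, and 71 mod 7 = 1, so f^71(9) = f^1(9).
Stepping 1 place around the cycle: 9 → 1.

1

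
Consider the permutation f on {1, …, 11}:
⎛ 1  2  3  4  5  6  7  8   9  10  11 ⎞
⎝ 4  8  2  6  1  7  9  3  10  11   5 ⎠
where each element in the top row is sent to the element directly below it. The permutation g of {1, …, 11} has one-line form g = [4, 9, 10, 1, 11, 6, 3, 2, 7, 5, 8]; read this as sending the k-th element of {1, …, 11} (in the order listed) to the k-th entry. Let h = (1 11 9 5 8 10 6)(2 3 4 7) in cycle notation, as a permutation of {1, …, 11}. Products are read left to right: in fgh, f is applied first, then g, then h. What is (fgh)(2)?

3

(fgh)(2) = h(g(f(2))). f(2) = 8, then g(8) = 2, then h(2) = 3, so the result is 3.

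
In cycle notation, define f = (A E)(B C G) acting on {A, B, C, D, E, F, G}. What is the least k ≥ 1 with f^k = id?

6

The cycle type of f is (3, 2, 1, 1).
The order of f is the least common multiple of its cycle lengths: lcm(3, 2) = 6.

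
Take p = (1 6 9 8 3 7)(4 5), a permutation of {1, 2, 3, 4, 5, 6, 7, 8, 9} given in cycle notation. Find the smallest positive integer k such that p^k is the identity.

6

The disjoint cycles have lengths 6, 2, 1.
The order is lcm(6, 2) = 6.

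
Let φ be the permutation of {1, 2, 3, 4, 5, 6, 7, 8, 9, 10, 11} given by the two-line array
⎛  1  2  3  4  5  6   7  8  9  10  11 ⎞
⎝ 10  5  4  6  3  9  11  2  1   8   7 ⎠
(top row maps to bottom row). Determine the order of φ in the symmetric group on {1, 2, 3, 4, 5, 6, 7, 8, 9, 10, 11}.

18

Decomposing into disjoint cycles gives cycle lengths 9, 2.
Since disjoint cycles commute, ord(φ) = lcm(9, 2) = 18.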